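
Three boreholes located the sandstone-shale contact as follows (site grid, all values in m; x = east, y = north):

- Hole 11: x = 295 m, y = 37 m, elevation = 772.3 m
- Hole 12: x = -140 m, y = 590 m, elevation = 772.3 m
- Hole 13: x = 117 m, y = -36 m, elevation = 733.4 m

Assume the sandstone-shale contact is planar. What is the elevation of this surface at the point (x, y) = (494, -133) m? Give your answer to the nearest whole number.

783 m

Let the plane be z = a·x + b·y + c.
Hole 12−Hole 11: −435a + 553b = 0;  Hole 13−Hole 11: −178a − 73b = −38.9.
Solving gives a = 0.16523, b = 0.12998.
Then c = 772.3 − a·295 − b·37 = 718.75.
At (494, -133): z = 81.6 − 17.3 + 718.75 = 783.1 m.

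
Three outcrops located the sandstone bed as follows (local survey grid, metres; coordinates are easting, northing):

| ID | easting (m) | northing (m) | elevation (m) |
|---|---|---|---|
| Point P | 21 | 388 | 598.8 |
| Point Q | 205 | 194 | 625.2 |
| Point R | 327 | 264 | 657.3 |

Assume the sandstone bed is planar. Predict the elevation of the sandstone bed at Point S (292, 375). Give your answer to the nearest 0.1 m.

Two edge vectors: Point P→Point Q = (184, -194, 26.4), Point P→Point R = (306, -124, 58.5).
Normal n = (Point P→Point Q) × (Point P→Point R) = (-8075.4, -2685.6, 36548).
So ∂z/∂easting = −n_x/n_z = 0.22095 and ∂z/∂northing = −n_y/n_z = 0.07348.
Intercept c from Point P: 598.8 − 4.64 − 28.51 = 565.65.
At (292, 375): z = 64.5 + 27.6 + 565.65 = 657.7 m.

657.7 m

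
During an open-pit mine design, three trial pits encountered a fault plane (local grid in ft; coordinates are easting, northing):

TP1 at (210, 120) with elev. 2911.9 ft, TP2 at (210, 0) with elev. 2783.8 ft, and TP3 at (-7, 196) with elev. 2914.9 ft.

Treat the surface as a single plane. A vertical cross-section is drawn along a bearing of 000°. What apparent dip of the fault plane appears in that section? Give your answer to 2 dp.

Two edge vectors: TP1→TP2 = (0, -120, -128.1), TP1→TP3 = (-217, 76, 3).
Normal n = (TP1→TP2) × (TP1→TP3) = (9375.6, 27797.7, -26040).
So ∂z/∂easting = −n_x/n_z = 0.36005 and ∂z/∂northing = −n_y/n_z = 1.06750.
Unit vector along 000° is (sin 0°, cos 0°) = (0.0000, 1.0000).
Slope in that direction = a·(0.0000) + b·(1.0000) = 1.06750.
Apparent dip = arctan|1.06750| = 46.87° (true dip is 48.4°, so apparent ≤ true as expected).

46.87°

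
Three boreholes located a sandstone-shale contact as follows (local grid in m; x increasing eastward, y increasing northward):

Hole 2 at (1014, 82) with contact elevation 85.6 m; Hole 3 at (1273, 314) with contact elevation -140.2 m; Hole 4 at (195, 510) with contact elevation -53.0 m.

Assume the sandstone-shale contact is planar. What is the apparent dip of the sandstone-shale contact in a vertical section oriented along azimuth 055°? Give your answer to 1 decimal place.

30.8°

Two edge vectors: Hole 2→Hole 3 = (259, 232, -225.8), Hole 2→Hole 4 = (-819, 428, -138.6).
Normal n = (Hole 2→Hole 3) × (Hole 2→Hole 4) = (64487.2, 220827.6, 300860).
So ∂z/∂x = −n_x/n_z = −0.21434 and ∂z/∂y = −n_y/n_z = −0.73399.
Unit vector along 055° is (sin 55°, cos 55°) = (0.8192, 0.5736).
Slope in that direction = a·(0.8192) + b·(0.5736) = −0.59658.
Apparent dip = arctan|0.59658| = 30.8° (true dip is 37.4°, so apparent ≤ true as expected).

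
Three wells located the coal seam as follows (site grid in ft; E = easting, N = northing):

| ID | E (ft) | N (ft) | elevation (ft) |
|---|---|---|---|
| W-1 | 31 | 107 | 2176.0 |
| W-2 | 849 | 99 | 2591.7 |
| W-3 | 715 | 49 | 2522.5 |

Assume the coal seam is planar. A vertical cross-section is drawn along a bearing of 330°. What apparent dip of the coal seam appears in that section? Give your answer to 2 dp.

Two edge vectors: W-1→W-2 = (818, -8, 415.7), W-1→W-3 = (684, -58, 346.5).
Normal n = (W-1→W-2) × (W-1→W-3) = (21338.6, 901.8, -41972).
So ∂z/∂E = −n_x/n_z = 0.50840 and ∂z/∂N = −n_y/n_z = 0.02149.
Unit vector along 330° is (sin 330°, cos 330°) = (-0.5000, 0.8660).
Slope in that direction = a·(-0.5000) + b·(0.8660) = −0.23559.
Apparent dip = arctan|0.23559| = 13.26° (true dip is 27.0°, so apparent ≤ true as expected).

13.26°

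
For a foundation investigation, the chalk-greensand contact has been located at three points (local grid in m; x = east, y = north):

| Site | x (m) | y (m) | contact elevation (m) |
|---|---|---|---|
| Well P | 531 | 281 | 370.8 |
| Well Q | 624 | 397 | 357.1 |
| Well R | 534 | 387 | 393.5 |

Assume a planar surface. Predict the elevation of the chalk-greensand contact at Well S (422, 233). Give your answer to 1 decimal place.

Let the plane be z = a·x + b·y + c.
Well Q−Well P: 93a + 116b = −13.7;  Well R−Well P: 3a + 106b = 22.7.
Solving gives a = −0.42959, b = 0.22631.
Then c = 370.8 − a·531 − b·281 = 535.32.
At (422, 233): z = −181.3 + 52.7 + 535.32 = 406.8 m.

406.8 m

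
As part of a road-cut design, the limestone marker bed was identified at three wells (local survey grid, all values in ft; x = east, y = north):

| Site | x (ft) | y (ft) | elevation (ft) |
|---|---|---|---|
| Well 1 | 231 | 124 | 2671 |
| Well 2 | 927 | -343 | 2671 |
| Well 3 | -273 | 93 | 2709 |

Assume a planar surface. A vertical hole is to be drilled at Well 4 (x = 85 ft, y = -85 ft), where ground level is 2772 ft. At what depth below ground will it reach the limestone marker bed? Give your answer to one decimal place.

Let the plane be z = a·x + b·y + c.
Well 2−Well 1: 696a − 467b = 0;  Well 3−Well 1: −504a − 31b = 38.
Solving gives a = −0.06907, b = −0.10293.
Then c = 2671 − a·231 − b·124 = 2699.72.
At (85, -85): z_contact = −5.87 + 8.75 + 2699.72 = 2702.60 ft.
Depth below ground = 2772 − 2702.60 = 69.4 ft.

69.4 ft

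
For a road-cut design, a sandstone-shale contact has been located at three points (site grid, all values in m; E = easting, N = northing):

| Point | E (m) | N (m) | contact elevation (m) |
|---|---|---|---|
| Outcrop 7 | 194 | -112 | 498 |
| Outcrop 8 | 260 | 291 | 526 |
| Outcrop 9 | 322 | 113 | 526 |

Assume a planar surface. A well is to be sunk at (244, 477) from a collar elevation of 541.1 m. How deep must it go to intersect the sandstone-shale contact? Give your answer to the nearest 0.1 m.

8.5 m

Two edge vectors: Outcrop 7→Outcrop 8 = (66, 403, 28), Outcrop 7→Outcrop 9 = (128, 225, 28).
Normal n = (Outcrop 7→Outcrop 8) × (Outcrop 7→Outcrop 9) = (4984, 1736, -36734).
So ∂z/∂E = −n_x/n_z = 0.13568 and ∂z/∂N = −n_y/n_z = 0.04726.
Intercept c from Outcrop 7: 498 − 26.32 + 5.29 = 476.97.
At (244, 477): z_contact = 33.11 + 22.54 + 476.97 = 532.62 m.
Depth below ground = 541.1 − 532.62 = 8.5 m.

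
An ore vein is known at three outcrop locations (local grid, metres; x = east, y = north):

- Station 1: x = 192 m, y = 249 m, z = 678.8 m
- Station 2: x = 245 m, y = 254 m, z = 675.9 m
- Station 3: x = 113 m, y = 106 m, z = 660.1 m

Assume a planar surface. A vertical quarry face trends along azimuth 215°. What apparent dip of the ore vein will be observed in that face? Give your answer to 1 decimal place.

Two edge vectors: Station 1→Station 2 = (53, 5, -2.9), Station 1→Station 3 = (-79, -143, -18.7).
Normal n = (Station 1→Station 2) × (Station 1→Station 3) = (-508.2, 1220.2, -7184).
So ∂z/∂x = −n_x/n_z = −0.07074 and ∂z/∂y = −n_y/n_z = 0.16985.
Unit vector along 215° is (sin 215°, cos 215°) = (-0.5736, -0.8192).
Slope in that direction = a·(-0.5736) + b·(-0.8192) = −0.09856.
Apparent dip = arctan|0.09856| = 5.6° (true dip is 10.4°, so apparent ≤ true as expected).

5.6°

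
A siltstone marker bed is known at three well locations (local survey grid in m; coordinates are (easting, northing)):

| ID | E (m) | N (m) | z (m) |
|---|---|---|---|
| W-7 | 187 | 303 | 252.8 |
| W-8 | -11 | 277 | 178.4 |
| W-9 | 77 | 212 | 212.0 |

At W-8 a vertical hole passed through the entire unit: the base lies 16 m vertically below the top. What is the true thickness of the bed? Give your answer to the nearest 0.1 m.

15.0 m

Let the plane be z = a·E + b·N + c.
W-8−W-7: −198a − 26b = −74.4;  W-9−W-7: −110a − 91b = −40.8.
Solving gives a = 0.37667, b = −0.00697.
|∇z| = √(a²+b²) = 0.37674, so dip δ = arctan(0.37674) = 20.64°.
True thickness = vertical thickness × cos δ = 16 × cos 20.64° = 15.0 m.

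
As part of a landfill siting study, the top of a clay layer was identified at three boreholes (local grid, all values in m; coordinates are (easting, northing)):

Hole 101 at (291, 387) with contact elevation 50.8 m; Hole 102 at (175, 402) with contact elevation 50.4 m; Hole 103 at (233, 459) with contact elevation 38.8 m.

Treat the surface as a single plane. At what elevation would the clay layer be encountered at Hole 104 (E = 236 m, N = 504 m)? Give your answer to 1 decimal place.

30.5 m

Let the plane be z = a·E + b·N + c.
Hole 102−Hole 101: −116a + 15b = −0.4;  Hole 103−Hole 101: −58a + 72b = −12.
Solving gives a = −0.02021, b = −0.18295.
Then c = 50.8 − a·291 − b·387 = 127.48.
At (236, 504): z = −4.8 − 92.2 + 127.48 = 30.5 m.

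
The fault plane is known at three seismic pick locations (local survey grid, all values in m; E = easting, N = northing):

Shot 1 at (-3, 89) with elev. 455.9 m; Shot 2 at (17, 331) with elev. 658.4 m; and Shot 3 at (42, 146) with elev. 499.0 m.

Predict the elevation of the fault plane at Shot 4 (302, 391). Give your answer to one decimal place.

Let the plane be z = a·E + b·N + c.
Shot 2−Shot 1: 20a + 242b = 202.5;  Shot 3−Shot 1: 45a + 57b = 43.1.
Solving gives a = −0.11408, b = 0.84621.
Then c = 455.9 − a·-3 − b·89 = 380.25.
At (302, 391): z = −34.5 + 330.9 + 380.25 = 676.7 m.

676.7 m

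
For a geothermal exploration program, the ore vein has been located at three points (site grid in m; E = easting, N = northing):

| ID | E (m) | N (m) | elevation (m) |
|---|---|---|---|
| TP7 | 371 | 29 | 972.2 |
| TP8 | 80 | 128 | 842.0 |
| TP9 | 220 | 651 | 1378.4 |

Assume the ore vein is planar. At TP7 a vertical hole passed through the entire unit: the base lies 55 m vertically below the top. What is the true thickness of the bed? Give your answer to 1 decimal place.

Let the plane be z = a·E + b·N + c.
TP8−TP7: −291a + 99b = −130.2;  TP9−TP7: −151a + 622b = 406.2.
Solving gives a = 0.72988, b = 0.83024.
|∇z| = √(a²+b²) = 1.10545, so dip δ = arctan(1.10545) = 47.87°.
True thickness = vertical thickness × cos δ = 55 × cos 47.87° = 36.9 m.

36.9 m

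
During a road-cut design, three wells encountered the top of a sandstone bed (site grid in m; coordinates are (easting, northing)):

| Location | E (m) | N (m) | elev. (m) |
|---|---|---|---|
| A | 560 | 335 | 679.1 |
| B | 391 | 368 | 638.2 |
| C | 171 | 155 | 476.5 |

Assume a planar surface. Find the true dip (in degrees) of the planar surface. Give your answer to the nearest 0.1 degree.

28.1°

Let the plane be z = a·E + b·N + c.
B−A: −169a + 33b = −40.9;  C−A: −389a − 180b = −202.6.
Solving gives a = 0.32475, b = 0.42373.
Gradient magnitude |∇z| = √(a² + b²) = √(0.10546 + 0.17955) = 0.53386.
True dip = arctan(0.53386) = 28.1°, dipping toward SW (azimuth ≈ 217°).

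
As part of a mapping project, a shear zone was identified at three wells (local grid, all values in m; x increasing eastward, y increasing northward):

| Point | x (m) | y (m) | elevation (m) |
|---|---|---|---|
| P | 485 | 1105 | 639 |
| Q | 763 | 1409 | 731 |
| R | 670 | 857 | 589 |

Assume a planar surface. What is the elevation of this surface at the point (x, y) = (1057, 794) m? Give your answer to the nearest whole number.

597 m

Two edge vectors: P→Q = (278, 304, 92), P→R = (185, -248, -50).
Normal n = (P→Q) × (P→R) = (7616, 30920, -125184).
So ∂z/∂x = −n_x/n_z = 0.06084 and ∂z/∂y = −n_y/n_z = 0.24700.
Intercept c from P: 639 − 29.51 − 272.93 = 336.56.
At (1057, 794): z = 64.3 + 196.1 + 336.56 = 597.0 m.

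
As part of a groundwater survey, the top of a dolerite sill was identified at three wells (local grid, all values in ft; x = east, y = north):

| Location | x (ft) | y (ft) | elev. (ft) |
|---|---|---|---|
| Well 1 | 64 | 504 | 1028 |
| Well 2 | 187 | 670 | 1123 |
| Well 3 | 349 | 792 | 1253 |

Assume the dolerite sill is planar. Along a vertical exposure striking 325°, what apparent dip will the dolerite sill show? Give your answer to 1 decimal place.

27.6°

Let the plane be z = a·x + b·y + c.
Well 2−Well 1: 123a + 166b = 95;  Well 3−Well 1: 285a + 288b = 225.
Solving gives a = 0.84048, b = −0.05048.
Unit vector along 325° is (sin 325°, cos 325°) = (-0.5736, 0.8192).
Slope in that direction = a·(-0.5736) + b·(0.8192) = −0.52343.
Apparent dip = arctan|0.52343| = 27.6° (true dip is 40.1°, so apparent ≤ true as expected).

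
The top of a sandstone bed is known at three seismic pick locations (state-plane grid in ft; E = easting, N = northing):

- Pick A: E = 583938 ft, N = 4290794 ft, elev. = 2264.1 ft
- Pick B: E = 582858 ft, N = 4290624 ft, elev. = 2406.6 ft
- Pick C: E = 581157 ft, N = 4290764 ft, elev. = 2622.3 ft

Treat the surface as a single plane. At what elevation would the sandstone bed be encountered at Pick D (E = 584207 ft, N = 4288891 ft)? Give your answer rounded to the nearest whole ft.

2270 ft

Let the plane be z = a·E + b·N + c.
Pick B−Pick A: −1080a − 170b = 142.5;  Pick C−Pick A: −2781a − 30b = 358.2.
Solving gives a = −0.12857143, b = −0.02142857.
Then c = 2264.1 − a·583938 − b·4290794 = 169287.43.
At (584207, 4288891): z = −75112.3 − 91904.8 + 169287.43 = 2270.3 ft.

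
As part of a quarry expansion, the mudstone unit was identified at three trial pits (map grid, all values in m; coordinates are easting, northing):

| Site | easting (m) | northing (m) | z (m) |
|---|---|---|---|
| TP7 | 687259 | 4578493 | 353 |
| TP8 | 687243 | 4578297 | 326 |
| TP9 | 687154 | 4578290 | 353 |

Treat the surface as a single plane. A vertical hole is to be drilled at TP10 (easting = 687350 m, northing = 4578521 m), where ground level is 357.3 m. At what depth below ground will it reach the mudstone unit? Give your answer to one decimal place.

28.5 m

Two edge vectors: TP7→TP8 = (-16, -196, -27), TP7→TP9 = (-105, -203, 0).
Normal n = (TP7→TP8) × (TP7→TP9) = (-5481, 2835, -17332).
So ∂z/∂easting = −n_x/n_z = −0.316235864 and ∂z/∂northing = −n_y/n_z = 0.163570275.
Intercept c from TP7: 353 + 217335.94 − 748905.36 = −531216.41.
At (687350, 4578521): z_contact = −217364.72 + 748909.94 − 531216.41 = 328.80 m.
Depth below ground = 357.3 − 328.80 = 28.5 m.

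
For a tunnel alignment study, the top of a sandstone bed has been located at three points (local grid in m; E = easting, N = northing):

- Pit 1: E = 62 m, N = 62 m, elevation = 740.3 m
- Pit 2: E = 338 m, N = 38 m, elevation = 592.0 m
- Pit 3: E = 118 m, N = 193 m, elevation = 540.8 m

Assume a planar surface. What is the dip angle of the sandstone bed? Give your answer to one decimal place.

Let the plane be z = a·E + b·N + c.
Pit 2−Pit 1: 276a − 24b = −148.3;  Pit 3−Pit 1: 56a + 131b = −199.5.
Solving gives a = −0.64574, b = −1.24686.
Gradient magnitude |∇z| = √(a² + b²) = √(0.41698 + 1.55466) = 1.40415.
True dip = arctan(1.40415) = 54.5°, dipping toward NNE (azimuth ≈ 027°).

54.5°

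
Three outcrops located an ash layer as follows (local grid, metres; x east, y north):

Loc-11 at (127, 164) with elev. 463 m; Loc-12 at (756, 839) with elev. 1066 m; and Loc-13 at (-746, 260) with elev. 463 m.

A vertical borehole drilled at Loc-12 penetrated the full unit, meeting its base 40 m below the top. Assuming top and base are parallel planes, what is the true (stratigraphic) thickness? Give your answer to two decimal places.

Two edge vectors: Loc-11→Loc-12 = (629, 675, 603), Loc-11→Loc-13 = (-873, 96, 0).
Normal n = (Loc-11→Loc-12) × (Loc-11→Loc-13) = (-57888, -526419, 649659).
So ∂z/∂x = −n_x/n_z = 0.08911 and ∂z/∂y = −n_y/n_z = 0.81030.
|∇z| = √(a²+b²) = 0.81519, so dip δ = arctan(0.81519) = 39.19°.
True thickness = vertical thickness × cos δ = 40 × cos 39.19° = 31.00 m.

31.00 m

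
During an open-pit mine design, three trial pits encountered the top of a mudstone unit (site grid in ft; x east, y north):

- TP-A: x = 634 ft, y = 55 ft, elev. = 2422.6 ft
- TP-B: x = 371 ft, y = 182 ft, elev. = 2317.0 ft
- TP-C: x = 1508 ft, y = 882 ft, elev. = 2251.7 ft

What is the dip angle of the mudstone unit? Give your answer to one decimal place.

Two edge vectors: TP-A→TP-B = (-263, 127, -105.6), TP-A→TP-C = (874, 827, -170.9).
Normal n = (TP-A→TP-B) × (TP-A→TP-C) = (65626.9, -137241.1, -328499).
So ∂z/∂x = −n_x/n_z = 0.19978 and ∂z/∂y = −n_y/n_z = −0.41778.
Gradient magnitude |∇z| = √(a² + b²) = √(0.03991 + 0.17454) = 0.46309.
True dip = arctan(0.46309) = 24.8°, dipping toward NNW (azimuth ≈ 334°).

24.8°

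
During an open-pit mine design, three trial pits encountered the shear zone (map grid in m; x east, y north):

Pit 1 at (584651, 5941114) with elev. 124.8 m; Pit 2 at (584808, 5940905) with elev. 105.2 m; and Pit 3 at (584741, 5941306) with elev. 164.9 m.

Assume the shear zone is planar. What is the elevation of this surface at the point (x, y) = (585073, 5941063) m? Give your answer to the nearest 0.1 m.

156.2 m

Let the plane be z = a·x + b·y + c.
Pit 2−Pit 1: 157a − 209b = −19.6;  Pit 3−Pit 1: 90a + 192b = 40.1.
Solving gives a = 0.094327328, b = 0.164638232.
Then c = 124.8 − a·584651 − b·5941114 = −1033158.27.
At (585073, 5941063): z = 55188.4 + 978126.1 − 1033158.27 = 156.2 m.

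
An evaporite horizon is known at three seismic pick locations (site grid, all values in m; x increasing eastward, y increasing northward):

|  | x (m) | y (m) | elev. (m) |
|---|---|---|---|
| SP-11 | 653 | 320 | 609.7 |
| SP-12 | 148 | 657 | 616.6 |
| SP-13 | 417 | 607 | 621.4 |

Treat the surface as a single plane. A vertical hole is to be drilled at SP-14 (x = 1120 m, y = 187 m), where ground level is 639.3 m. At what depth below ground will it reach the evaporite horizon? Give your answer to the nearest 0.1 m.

Let the plane be z = a·x + b·y + c.
SP-12−SP-11: −505a + 337b = 6.9;  SP-13−SP-11: −236a + 287b = 11.7.
Solving gives a = 0.030008, b = 0.065442.
Then c = 609.7 − a·653 − b·320 = 569.16.
At (1120, 187): z_contact = 33.61 + 12.24 + 569.16 = 615.01 m.
Depth below ground = 639.3 − 615.01 = 24.3 m.

24.3 m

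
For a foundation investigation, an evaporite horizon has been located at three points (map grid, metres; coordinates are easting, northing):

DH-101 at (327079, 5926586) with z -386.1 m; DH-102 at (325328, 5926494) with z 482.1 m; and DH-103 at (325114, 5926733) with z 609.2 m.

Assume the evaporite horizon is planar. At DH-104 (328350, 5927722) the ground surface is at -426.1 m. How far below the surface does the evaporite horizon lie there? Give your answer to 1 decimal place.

500.5 m

Two edge vectors: DH-101→DH-102 = (-1751, -92, 868.2), DH-101→DH-103 = (-1965, 147, 995.3).
Normal n = (DH-101→DH-102) × (DH-101→DH-103) = (-219193, 36757.3, -438177).
So ∂z/∂easting = −n_x/n_z = −0.500238488 and ∂z/∂northing = −n_y/n_z = 0.083886877.
Intercept c from DH-101: -386.1 + 163617.50 − 497162.79 = −333931.38.
At (328350, 5927722): z_contact = −164253.31 + 497258.08 − 333931.38 = -926.61 m.
Depth below ground = -426.1 − (-926.61) = 500.5 m.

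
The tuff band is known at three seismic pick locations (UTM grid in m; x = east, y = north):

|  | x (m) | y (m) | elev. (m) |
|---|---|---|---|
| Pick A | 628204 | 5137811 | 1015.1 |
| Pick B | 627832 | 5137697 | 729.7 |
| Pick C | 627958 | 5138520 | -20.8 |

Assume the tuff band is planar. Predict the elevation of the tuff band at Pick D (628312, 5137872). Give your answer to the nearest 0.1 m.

1067.8 m

Let the plane be z = a·x + b·y + c.
Pick B−Pick A: −372a − 114b = −285.4;  Pick C−Pick A: −246a + 709b = −1035.9.
Solving gives a = 1.098183638, b = −1.080037835.
Then c = 1015.1 − a·628204 − b·5137811 = 4860162.02.
At (628312, 5137872): z = 690002.0 − 5549096.2 + 4860162.02 = 1067.8 m.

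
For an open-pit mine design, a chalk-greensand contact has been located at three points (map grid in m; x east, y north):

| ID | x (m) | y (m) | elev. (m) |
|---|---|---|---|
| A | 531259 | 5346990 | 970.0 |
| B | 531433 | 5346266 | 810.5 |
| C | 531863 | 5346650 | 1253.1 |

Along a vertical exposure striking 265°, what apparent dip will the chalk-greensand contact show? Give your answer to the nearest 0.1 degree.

35.6°

Two edge vectors: A→B = (174, -724, -159.5), A→C = (604, -340, 283.1).
Normal n = (A→B) × (A→C) = (-259194.4, -145597.4, 378136).
So ∂z/∂x = −n_x/n_z = 0.68545 and ∂z/∂y = −n_y/n_z = 0.38504.
Unit vector along 265° is (sin 265°, cos 265°) = (-0.9962, -0.0872).
Slope in that direction = a·(-0.9962) + b·(-0.0872) = −0.71640.
Apparent dip = arctan|0.71640| = 35.6° (true dip is 38.2°, so apparent ≤ true as expected).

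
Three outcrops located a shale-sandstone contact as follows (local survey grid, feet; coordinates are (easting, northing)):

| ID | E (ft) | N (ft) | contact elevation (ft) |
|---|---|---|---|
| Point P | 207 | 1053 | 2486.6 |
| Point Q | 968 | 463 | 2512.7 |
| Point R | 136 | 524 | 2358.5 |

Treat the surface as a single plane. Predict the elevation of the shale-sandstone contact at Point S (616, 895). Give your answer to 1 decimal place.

Let the plane be z = a·E + b·N + c.
Point Q−Point P: 761a − 590b = 26.1;  Point R−Point P: −71a − 529b = −128.1.
Solving gives a = 0.201112, b = 0.215163.
Then c = 2486.6 − a·207 − b·1053 = 2218.40.
At (616, 895): z = 123.9 + 192.6 + 2218.40 = 2534.9 ft.

2534.9 ft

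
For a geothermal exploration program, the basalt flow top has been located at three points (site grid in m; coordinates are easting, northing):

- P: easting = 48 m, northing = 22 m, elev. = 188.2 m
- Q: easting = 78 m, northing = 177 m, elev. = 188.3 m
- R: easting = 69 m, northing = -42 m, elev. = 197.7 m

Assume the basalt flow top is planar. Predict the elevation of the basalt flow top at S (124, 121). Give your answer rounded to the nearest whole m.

205 m

Let the plane be z = a·easting + b·northing + c.
Q−P: 30a + 155b = 0.1;  R−P: 21a − 64b = 9.5.
Solving gives a = 0.28578, b = −0.05467.
Then c = 188.2 − a·48 − b·22 = 175.69.
At (124, 121): z = 35.4 − 6.6 + 175.69 = 204.5 m.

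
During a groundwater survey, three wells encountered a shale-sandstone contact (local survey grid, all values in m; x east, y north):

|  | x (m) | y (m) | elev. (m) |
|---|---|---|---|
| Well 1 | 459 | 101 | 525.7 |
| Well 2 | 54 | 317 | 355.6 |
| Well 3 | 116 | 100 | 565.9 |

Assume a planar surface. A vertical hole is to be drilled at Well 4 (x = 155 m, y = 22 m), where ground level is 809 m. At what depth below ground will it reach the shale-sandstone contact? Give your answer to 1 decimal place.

169.4 m

Let the plane be z = a·x + b·y + c.
Well 2−Well 1: −405a + 216b = −170.1;  Well 3−Well 1: −343a − 1b = 40.2.
Solving gives a = −0.11428, b = −1.00178.
Then c = 525.7 − a·459 − b·101 = 679.33.
At (155, 22): z_contact = −17.71 − 22.04 + 679.33 = 639.58 m.
Depth below ground = 809 − 639.58 = 169.4 m.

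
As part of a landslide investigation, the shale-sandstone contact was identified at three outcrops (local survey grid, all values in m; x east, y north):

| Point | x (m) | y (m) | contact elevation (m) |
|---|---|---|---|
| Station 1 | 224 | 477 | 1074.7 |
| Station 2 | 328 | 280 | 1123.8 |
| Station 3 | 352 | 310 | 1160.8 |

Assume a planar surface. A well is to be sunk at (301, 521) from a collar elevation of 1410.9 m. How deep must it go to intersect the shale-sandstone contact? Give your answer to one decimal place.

Two edge vectors: Station 1→Station 2 = (104, -197, 49.1), Station 1→Station 3 = (128, -167, 86.1).
Normal n = (Station 1→Station 2) × (Station 1→Station 3) = (-8762, -2669.6, 7848).
So ∂z/∂x = −n_x/n_z = 1.11646 and ∂z/∂y = −n_y/n_z = 0.34016.
Intercept c from Station 1: 1074.7 − 250.09 − 162.26 = 662.35.
At (301, 521): z_contact = 336.06 + 177.22 + 662.35 = 1175.63 m.
Depth below ground = 1410.9 − 1175.63 = 235.3 m.

235.3 m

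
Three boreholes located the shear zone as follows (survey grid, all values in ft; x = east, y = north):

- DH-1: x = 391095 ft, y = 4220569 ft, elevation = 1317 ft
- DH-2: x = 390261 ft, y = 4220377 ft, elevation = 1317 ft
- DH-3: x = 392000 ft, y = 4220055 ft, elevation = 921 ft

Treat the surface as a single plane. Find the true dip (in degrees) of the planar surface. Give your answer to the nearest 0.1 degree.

Two edge vectors: DH-1→DH-2 = (-834, -192, 0), DH-1→DH-3 = (905, -514, -396).
Normal n = (DH-1→DH-2) × (DH-1→DH-3) = (76032, -330264, 602436).
So ∂z/∂x = −n_x/n_z = −0.12621 and ∂z/∂y = −n_y/n_z = 0.54821.
Gradient magnitude |∇z| = √(a² + b²) = √(0.01593 + 0.30054) = 0.56255.
True dip = arctan(0.56255) = 29.4°, dipping toward SSE (azimuth ≈ 167°).

29.4°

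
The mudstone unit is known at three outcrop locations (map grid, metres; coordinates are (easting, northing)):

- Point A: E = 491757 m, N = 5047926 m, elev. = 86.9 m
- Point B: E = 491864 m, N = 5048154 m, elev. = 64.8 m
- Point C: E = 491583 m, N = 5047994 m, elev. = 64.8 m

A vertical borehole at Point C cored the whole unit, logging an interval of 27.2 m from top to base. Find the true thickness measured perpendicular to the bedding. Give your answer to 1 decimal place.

26.9 m

Two edge vectors: Point A→Point B = (107, 228, -22.1), Point A→Point C = (-174, 68, -22.1).
Normal n = (Point A→Point B) × (Point A→Point C) = (-3536, 6210.1, 46948).
So ∂z/∂E = −n_x/n_z = 0.07532 and ∂z/∂N = −n_y/n_z = −0.13228.
|∇z| = √(a²+b²) = 0.15222, so dip δ = arctan(0.15222) = 8.65°.
True thickness = vertical thickness × cos δ = 27.2 × cos 8.65° = 26.9 m.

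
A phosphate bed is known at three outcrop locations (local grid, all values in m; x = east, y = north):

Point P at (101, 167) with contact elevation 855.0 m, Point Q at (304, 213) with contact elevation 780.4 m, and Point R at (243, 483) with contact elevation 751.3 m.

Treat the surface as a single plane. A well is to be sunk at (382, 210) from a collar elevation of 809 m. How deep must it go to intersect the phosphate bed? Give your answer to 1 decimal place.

Let the plane be z = a·x + b·y + c.
Point Q−Point P: 203a + 46b = −74.6;  Point R−Point P: 142a + 316b = −103.7.
Solving gives a = −0.32636, b = −0.18151.
Then c = 855 − a·101 − b·167 = 918.27.
At (382, 210): z_contact = −124.67 − 38.12 + 918.27 = 755.49 m.
Depth below ground = 809 − 755.49 = 53.5 m.

53.5 m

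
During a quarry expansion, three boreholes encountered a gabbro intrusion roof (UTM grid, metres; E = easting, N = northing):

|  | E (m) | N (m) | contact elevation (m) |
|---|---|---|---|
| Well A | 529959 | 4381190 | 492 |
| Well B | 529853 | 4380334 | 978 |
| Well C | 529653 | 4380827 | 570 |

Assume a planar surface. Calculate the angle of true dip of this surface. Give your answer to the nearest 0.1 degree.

Let the plane be z = a·E + b·N + c.
Well B−Well A: −106a − 856b = 486;  Well C−Well A: −306a − 363b = 78.
Solving gives a = 0.49070, b = −0.62852.
Gradient magnitude |∇z| = √(a² + b²) = √(0.24078 + 0.39504) = 0.79738.
True dip = arctan(0.79738) = 38.6°, dipping toward NW (azimuth ≈ 322°).

38.6°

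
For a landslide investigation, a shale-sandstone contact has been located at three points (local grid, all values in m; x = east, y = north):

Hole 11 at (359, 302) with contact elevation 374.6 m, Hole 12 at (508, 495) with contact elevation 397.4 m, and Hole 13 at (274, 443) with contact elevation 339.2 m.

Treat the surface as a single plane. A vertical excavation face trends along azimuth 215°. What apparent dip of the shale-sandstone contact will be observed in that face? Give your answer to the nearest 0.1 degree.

Let the plane be z = a·x + b·y + c.
Hole 12−Hole 11: 149a + 193b = 22.8;  Hole 13−Hole 11: −85a + 141b = −35.4.
Solving gives a = 0.26854, b = −0.08918.
Unit vector along 215° is (sin 215°, cos 215°) = (-0.5736, -0.8192).
Slope in that direction = a·(-0.5736) + b·(-0.8192) = −0.08097.
Apparent dip = arctan|0.08097| = 4.6° (true dip is 15.8°, so apparent ≤ true as expected).

4.6°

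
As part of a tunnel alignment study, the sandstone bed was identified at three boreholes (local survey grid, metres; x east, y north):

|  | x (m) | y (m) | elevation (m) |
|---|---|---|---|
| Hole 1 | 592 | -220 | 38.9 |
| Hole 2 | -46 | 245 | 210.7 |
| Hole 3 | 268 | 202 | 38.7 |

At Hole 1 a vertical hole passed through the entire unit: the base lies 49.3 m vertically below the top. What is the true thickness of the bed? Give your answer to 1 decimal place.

39.0 m

Two edge vectors: Hole 1→Hole 2 = (-638, 465, 171.8), Hole 1→Hole 3 = (-324, 422, -0.2).
Normal n = (Hole 1→Hole 2) × (Hole 1→Hole 3) = (-72592.6, -55790.8, -118576).
So ∂z/∂x = −n_x/n_z = −0.61220 and ∂z/∂y = −n_y/n_z = −0.47051.
|∇z| = √(a²+b²) = 0.77212, so dip δ = arctan(0.77212) = 37.67°.
True thickness = vertical thickness × cos δ = 49.3 × cos 37.67° = 39.0 m.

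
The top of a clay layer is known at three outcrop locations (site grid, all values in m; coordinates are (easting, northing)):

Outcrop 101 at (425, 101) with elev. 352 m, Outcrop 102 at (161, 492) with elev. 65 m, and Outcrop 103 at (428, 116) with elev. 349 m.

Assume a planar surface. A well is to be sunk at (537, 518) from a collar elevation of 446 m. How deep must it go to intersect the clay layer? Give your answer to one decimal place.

159.9 m

Two edge vectors: Outcrop 101→Outcrop 102 = (-264, 391, -287), Outcrop 101→Outcrop 103 = (3, 15, -3).
Normal n = (Outcrop 101→Outcrop 102) × (Outcrop 101→Outcrop 103) = (3132, -1653, -5133).
So ∂z/∂E = −n_x/n_z = 0.61017 and ∂z/∂N = −n_y/n_z = −0.32203.
Intercept c from Outcrop 101: 352 − 259.32 + 32.53 = 125.20.
At (537, 518): z_contact = 327.66 − 166.81 + 125.20 = 286.05 m.
Depth below ground = 446 − 286.05 = 159.9 m.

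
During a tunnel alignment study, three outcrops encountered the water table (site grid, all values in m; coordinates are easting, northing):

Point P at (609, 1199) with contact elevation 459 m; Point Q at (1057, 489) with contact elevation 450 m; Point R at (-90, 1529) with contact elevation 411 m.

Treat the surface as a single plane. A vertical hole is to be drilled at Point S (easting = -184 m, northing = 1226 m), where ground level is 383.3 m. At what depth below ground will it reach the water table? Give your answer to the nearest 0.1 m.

Let the plane be z = a·easting + b·northing + c.
Point Q−Point P: 448a − 710b = −9;  Point R−Point P: −699a + 330b = −48.
Solving gives a = 0.106328, b = 0.079768.
Then c = 459 − a·609 − b·1199 = 298.60.
At (-184, 1226): z_contact = −19.56 + 97.80 + 298.60 = 376.84 m.
Depth below ground = 383.3 − 376.84 = 6.5 m.

6.5 m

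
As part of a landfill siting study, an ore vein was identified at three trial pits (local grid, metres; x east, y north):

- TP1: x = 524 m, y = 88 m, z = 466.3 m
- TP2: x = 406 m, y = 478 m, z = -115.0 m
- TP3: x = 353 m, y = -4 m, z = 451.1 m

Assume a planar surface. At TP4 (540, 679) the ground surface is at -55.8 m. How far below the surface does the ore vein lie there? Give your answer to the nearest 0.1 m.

209.5 m

Two edge vectors: TP1→TP2 = (-118, 390, -581.3), TP1→TP3 = (-171, -92, -15.2).
Normal n = (TP1→TP2) × (TP1→TP3) = (-59407.6, 97608.7, 77546).
So ∂z/∂x = −n_x/n_z = 0.76609 and ∂z/∂y = −n_y/n_z = −1.25872.
Intercept c from TP1: 466.3 − 401.43 + 110.77 = 175.63.
At (540, 679): z_contact = 413.69 − 854.67 + 175.63 = -265.35 m.
Depth below ground = -55.8 − (-265.35) = 209.5 m.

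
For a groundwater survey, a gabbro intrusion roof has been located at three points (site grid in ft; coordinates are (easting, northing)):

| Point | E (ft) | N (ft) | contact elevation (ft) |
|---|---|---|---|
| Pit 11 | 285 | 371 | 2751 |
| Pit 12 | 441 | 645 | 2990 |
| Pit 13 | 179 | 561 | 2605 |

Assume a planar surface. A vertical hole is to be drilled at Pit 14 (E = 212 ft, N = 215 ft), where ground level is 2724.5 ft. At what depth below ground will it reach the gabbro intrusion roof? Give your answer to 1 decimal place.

86.6 ft

Two edge vectors: Pit 11→Pit 12 = (156, 274, 239), Pit 11→Pit 13 = (-106, 190, -146).
Normal n = (Pit 11→Pit 12) × (Pit 11→Pit 13) = (-85414, -2558, 58684).
So ∂z/∂E = −n_x/n_z = 1.45549 and ∂z/∂N = −n_y/n_z = 0.04359.
Intercept c from Pit 11: 2751 − 414.81 − 16.17 = 2320.01.
At (212, 215): z_contact = 308.56 + 9.37 + 2320.01 = 2637.95 ft.
Depth below ground = 2724.5 − 2637.95 = 86.6 ft.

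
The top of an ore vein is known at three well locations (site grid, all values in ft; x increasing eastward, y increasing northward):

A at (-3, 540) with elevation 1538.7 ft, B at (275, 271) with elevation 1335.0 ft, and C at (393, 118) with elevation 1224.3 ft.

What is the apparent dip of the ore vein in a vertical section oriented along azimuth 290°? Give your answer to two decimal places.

Let the plane be z = a·x + b·y + c.
B−A: 278a − 269b = −203.7;  C−A: 396a − 422b = −314.4.
Solving gives a = −0.12860, b = 0.62435.
Unit vector along 290° is (sin 290°, cos 290°) = (-0.9397, 0.3420).
Slope in that direction = a·(-0.9397) + b·(0.3420) = 0.33438.
Apparent dip = arctan|0.33438| = 18.49° (true dip is 32.5°, so apparent ≤ true as expected).

18.49°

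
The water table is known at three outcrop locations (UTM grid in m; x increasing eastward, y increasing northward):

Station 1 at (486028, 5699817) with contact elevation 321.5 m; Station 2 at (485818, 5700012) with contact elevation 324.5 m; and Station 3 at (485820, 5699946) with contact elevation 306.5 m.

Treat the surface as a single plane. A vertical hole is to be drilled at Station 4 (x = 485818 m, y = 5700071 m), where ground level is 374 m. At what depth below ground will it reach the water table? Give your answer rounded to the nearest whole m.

Two edge vectors: Station 1→Station 2 = (-210, 195, 3), Station 1→Station 3 = (-208, 129, -15).
Normal n = (Station 1→Station 2) × (Station 1→Station 3) = (-3312, -3774, 13470).
So ∂z/∂x = −n_x/n_z = 0.24587973 and ∂z/∂y = −n_y/n_z = 0.28017817.
Intercept c from Station 1: 321.5 − 119504.43 − 1596964.32 = −1716147.25.
At (485818, 5700071): z_contact = 119452.8 + 1597035.5 − 1716147.25 = 341.0 m.
Depth below ground = 374 − 341.0 = 33 m.

33 m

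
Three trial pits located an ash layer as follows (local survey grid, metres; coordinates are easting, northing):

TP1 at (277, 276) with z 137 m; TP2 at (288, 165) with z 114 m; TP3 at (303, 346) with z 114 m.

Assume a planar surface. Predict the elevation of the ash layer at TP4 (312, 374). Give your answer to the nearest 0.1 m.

106.4 m

Let the plane be z = a·easting + b·northing + c.
TP2−TP1: 11a − 111b = −23;  TP3−TP1: 26a + 70b = −23.
Solving gives a = −1.13868, b = 0.09437.
Then c = 137 − a·277 − b·276 = 426.37.
At (312, 374): z = −355.3 + 35.3 + 426.37 = 106.4 m.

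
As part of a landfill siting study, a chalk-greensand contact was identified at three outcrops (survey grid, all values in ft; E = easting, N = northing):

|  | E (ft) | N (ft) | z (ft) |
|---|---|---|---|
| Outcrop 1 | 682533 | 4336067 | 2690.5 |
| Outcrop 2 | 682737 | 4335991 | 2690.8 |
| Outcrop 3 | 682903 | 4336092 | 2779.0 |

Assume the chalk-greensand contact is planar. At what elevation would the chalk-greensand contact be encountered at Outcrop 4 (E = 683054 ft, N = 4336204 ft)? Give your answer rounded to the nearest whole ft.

Two edge vectors: Outcrop 1→Outcrop 2 = (204, -76, 0.3), Outcrop 1→Outcrop 3 = (370, 25, 88.5).
Normal n = (Outcrop 1→Outcrop 2) × (Outcrop 1→Outcrop 3) = (-6733.5, -17943, 33220).
So ∂z/∂E = −n_x/n_z = 0.20269416 and ∂z/∂N = −n_y/n_z = 0.54012643.
Intercept c from Outcrop 1: 2690.5 − 138345.45 − 2342024.39 = −2477679.34.
At (683054, 4336204): z = 138451.1 + 2342098.4 − 2477679.34 = 2870.1 ft.

2870 ft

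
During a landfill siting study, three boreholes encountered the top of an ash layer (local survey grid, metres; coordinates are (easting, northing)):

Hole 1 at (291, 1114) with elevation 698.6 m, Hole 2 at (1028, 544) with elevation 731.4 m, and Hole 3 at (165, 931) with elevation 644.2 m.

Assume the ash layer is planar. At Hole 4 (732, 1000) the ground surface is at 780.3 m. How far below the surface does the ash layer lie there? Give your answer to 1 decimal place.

Let the plane be z = a·E + b·N + c.
Hole 2−Hole 1: 737a − 570b = 32.8;  Hole 3−Hole 1: −126a − 183b = −54.4.
Solving gives a = 0.179061, b = 0.173980.
Then c = 698.6 − a·291 − b·1114 = 452.68.
At (732, 1000): z_contact = 131.07 + 173.98 + 452.68 = 757.73 m.
Depth below ground = 780.3 − 757.73 = 22.6 m.

22.6 m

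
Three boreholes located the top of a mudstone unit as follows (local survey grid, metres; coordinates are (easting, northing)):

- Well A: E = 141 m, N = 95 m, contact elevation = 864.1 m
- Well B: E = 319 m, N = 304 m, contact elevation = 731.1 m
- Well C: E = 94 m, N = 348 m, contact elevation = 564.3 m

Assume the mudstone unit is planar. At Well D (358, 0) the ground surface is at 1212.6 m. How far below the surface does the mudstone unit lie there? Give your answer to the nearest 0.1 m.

Let the plane be z = a·E + b·N + c.
Well B−Well A: 178a + 209b = −133;  Well C−Well A: −47a + 253b = −299.8.
Solving gives a = 0.52881, b = −1.08674.
Then c = 864.1 − a·141 − b·95 = 892.78.
At (358, 0): z_contact = 189.32 + 0.00 + 892.78 = 1082.09 m.
Depth below ground = 1212.6 − 1082.09 = 130.5 m.

130.5 m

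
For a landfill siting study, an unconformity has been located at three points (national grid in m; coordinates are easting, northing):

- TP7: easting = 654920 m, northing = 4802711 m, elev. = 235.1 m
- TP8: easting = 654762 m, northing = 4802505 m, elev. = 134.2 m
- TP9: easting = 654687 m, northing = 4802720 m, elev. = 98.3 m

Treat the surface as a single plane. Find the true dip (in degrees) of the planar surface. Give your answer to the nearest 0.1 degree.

Let the plane be z = a·easting + b·northing + c.
TP8−TP7: −158a − 206b = −100.9;  TP9−TP7: −233a + 9b = −136.8.
Solving gives a = 0.58861, b = 0.03835.
Gradient magnitude |∇z| = √(a² + b²) = √(0.34646 + 0.00147) = 0.58985.
True dip = arctan(0.58985) = 30.5°, dipping toward W (azimuth ≈ 266°).

30.5°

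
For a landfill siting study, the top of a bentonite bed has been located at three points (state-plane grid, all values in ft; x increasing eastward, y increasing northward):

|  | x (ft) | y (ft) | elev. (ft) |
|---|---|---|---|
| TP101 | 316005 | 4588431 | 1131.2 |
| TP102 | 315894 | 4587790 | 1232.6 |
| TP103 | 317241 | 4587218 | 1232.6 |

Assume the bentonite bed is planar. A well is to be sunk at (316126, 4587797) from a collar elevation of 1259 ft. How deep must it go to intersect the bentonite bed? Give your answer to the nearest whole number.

Let the plane be z = a·x + b·y + c.
TP102−TP101: −111a − 641b = 101.4;  TP103−TP101: 1236a − 1213b = 101.4.
Solving gives a = −0.06257375, b = −0.14735462.
Then c = 1131.2 − a·316005 − b·4588431 = 697031.34.
At (316126, 4587797): z_contact = −19781.2 − 676033.1 + 697031.34 = 1217.1 ft.
Depth below ground = 1259 − 1217.1 = 42 ft.

42 ft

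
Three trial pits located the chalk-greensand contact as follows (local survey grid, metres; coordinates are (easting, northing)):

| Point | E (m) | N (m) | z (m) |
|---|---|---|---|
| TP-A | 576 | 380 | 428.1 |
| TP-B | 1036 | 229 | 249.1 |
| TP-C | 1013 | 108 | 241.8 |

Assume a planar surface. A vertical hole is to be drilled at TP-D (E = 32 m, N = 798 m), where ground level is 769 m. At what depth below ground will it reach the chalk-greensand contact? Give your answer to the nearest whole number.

99 m

Two edge vectors: TP-A→TP-B = (460, -151, -179), TP-A→TP-C = (437, -272, -186.3).
Normal n = (TP-A→TP-B) × (TP-A→TP-C) = (-20556.7, 7475, -59133).
So ∂z/∂E = −n_x/n_z = −0.34763 and ∂z/∂N = −n_y/n_z = 0.12641.
Intercept c from TP-A: 428.1 + 200.24 − 48.04 = 580.30.
At (32, 798): z_contact = −11.1 + 100.9 + 580.30 = 670.1 m.
Depth below ground = 769 − 670.1 = 99 m.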